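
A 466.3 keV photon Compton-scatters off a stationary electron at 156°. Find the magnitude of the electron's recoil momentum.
3.3415e-22 kg·m/s

The electron is initially at rest, so by conservation of momentum:
p⃗_e = p⃗₀ − p⃗'  (incident photon momentum minus scattered photon momentum)

Photon momentum magnitudes (p = h/λ = E/c):
λ₀ = hc/E₀ = 2.6589 pm → p₀ = h/λ₀ = 2.4920e-22 kg·m/s
Δλ = λ_C(1 − cos 156°) = 4.6429 pm
λ' = 7.3017 pm → p' = h/λ' = 9.0746e-23 kg·m/s

The scattered photon makes angle θ = 156° with the incident direction, so by the law of cosines:
|p⃗_e|² = p₀² + p'² − 2p₀p'cos θ
|p⃗_e|² = (2.4920e-22)² + (9.0746e-23)² − 2·2.4920e-22·9.0746e-23·cos(156°)
|p⃗_e| = 3.3415e-22 kg·m/s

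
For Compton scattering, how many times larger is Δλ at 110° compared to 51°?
110° produces the larger shift by a factor of 3.620

Calculate both shifts using Δλ = λ_C(1 - cos θ):

For θ₁ = 51°:
Δλ₁ = 2.4263 × (1 - cos(51°))
Δλ₁ = 2.4263 × 0.3707
Δλ₁ = 0.8994 pm

For θ₂ = 110°:
Δλ₂ = 2.4263 × (1 - cos(110°))
Δλ₂ = 2.4263 × 1.3420
Δλ₂ = 3.2562 pm

The 110° angle produces the larger shift.
Ratio: 3.2562/0.8994 = 3.620

(Intermediate values are shown rounded; full precision is carried through to the final answer.)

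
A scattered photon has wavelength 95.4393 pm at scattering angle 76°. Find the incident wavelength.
93.6000 pm

From λ' = λ + Δλ, we have λ = λ' - Δλ

First calculate the Compton shift:
Δλ = λ_C(1 - cos θ)
Δλ = 2.4263 × (1 - cos(76°))
Δλ = 2.4263 × 0.7581
Δλ = 1.8393 pm

Initial wavelength:
λ = λ' - Δλ
λ = 95.4393 - 1.8393
λ = 93.6000 pm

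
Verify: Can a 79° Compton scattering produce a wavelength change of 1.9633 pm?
Yes, consistent

Calculate the expected shift for θ = 79°:

Δλ_expected = λ_C(1 - cos(79°))
Δλ_expected = 2.4263 × (1 - cos(79°))
Δλ_expected = 2.4263 × 0.8092
Δλ_expected = 1.9633 pm

Given shift: 1.9633 pm
Expected shift: 1.9633 pm
Difference: 0.0000 pm

The values match. This is consistent with Compton scattering at the stated angle.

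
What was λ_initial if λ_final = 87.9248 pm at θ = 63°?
86.6000 pm

From λ' = λ + Δλ, we have λ = λ' - Δλ

First calculate the Compton shift:
Δλ = λ_C(1 - cos θ)
Δλ = 2.4263 × (1 - cos(63°))
Δλ = 2.4263 × 0.5460
Δλ = 1.3248 pm

Initial wavelength:
λ = λ' - Δλ
λ = 87.9248 - 1.3248
λ = 86.6000 pm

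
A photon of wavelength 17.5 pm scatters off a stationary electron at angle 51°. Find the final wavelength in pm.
18.3994 pm

Using the Compton scattering formula:
λ' = λ + Δλ = λ + λ_C(1 - cos θ)

Given:
- Initial wavelength λ = 17.5 pm
- Scattering angle θ = 51°
- Compton wavelength λ_C ≈ 2.4263 pm

Calculate the shift:
Δλ = 2.4263 × (1 - cos(51°))
Δλ = 2.4263 × 0.3707
Δλ = 0.8994 pm

Final wavelength:
λ' = 17.5 + 0.8994 = 18.3994 pm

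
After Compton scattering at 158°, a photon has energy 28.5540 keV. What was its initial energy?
32.0000 keV

Convert final energy to wavelength (hc ≈ 1239.842 keV·pm):
λ' = hc/E' = 1239.842 / 28.5540 = 43.4210 pm

Calculate the Compton shift:
Δλ = λ_C(1 - cos(158°))
Δλ = 2.4263 × (1 - cos(158°))
Δλ = 4.6759 pm

Initial wavelength:
λ = λ' - Δλ = 43.4210 - 4.6759 = 38.7450 pm

Initial energy:
E = hc/λ = 1239.842 / 38.7450 = 32.0000 keV

(Intermediate values are shown rounded; full precision is carried through to the final answer.)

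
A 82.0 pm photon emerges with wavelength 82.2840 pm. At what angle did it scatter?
28.00°

First find the wavelength shift:
Δλ = λ' - λ = 82.2840 - 82.0 = 0.2840 pm

Using Δλ = λ_C(1 - cos θ), with λ_C = h/(m_e·c) ≈ 2.42631024 pm:
cos θ = 1 - Δλ/λ_C
cos θ = 1 - 0.2840/2.42631024
cos θ = 0.882950

θ = arccos(0.882950)
θ = 28.00°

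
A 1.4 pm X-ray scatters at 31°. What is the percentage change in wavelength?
24.7540%

Calculate the Compton shift:
Δλ = λ_C(1 - cos(31°))
Δλ = 2.4263 × (1 - cos(31°))
Δλ = 2.4263 × 0.1428
Δλ = 0.3466 pm

Percentage change:
(Δλ/λ₀) × 100 = (0.3466/1.4) × 100
= 24.7540%

(Intermediate values are shown rounded; full precision is carried through to the final answer.)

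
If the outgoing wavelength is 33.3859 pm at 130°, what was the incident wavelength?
29.4000 pm

From λ' = λ + Δλ, we have λ = λ' - Δλ

First calculate the Compton shift:
Δλ = λ_C(1 - cos θ)
Δλ = 2.4263 × (1 - cos(130°))
Δλ = 2.4263 × 1.6428
Δλ = 3.9859 pm

Initial wavelength:
λ = λ' - Δλ
λ = 33.3859 - 3.9859
λ = 29.4000 pm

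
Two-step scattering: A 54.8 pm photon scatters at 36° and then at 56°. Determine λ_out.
56.3329 pm

Apply Compton shift twice:

First scattering at θ₁ = 36°:
Δλ₁ = λ_C(1 - cos(36°))
Δλ₁ = 2.4263 × 0.1910
Δλ₁ = 0.4634 pm

After first scattering:
λ₁ = 54.8 + 0.4634 = 55.2634 pm

Second scattering at θ₂ = 56°:
Δλ₂ = λ_C(1 - cos(56°))
Δλ₂ = 2.4263 × 0.4408
Δλ₂ = 1.0695 pm

Final wavelength:
λ₂ = 55.2634 + 1.0695 = 56.3329 pm

Total shift: Δλ_total = 0.4634 + 1.0695 = 1.5329 pm

(Intermediate values are shown rounded; full precision is carried through to the final answer.)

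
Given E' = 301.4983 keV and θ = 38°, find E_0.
344.6000 keV

Convert final energy to wavelength (hc ≈ 1239.842 keV·pm):
λ' = hc/E' = 1239.842 / 301.4983 = 4.1123 pm

Calculate the Compton shift:
Δλ = λ_C(1 - cos(38°))
Δλ = 2.4263 × (1 - cos(38°))
Δλ = 0.5144 pm

Initial wavelength:
λ = λ' - Δλ = 4.1123 - 0.5144 = 3.5979 pm

Initial energy:
E = hc/λ = 1239.842 / 3.5979 = 344.6000 keV

(Intermediate values are shown rounded; full precision is carried through to the final answer.)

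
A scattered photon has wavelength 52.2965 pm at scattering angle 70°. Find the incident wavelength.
50.7000 pm

From λ' = λ + Δλ, we have λ = λ' - Δλ

First calculate the Compton shift:
Δλ = λ_C(1 - cos θ)
Δλ = 2.4263 × (1 - cos(70°))
Δλ = 2.4263 × 0.6580
Δλ = 1.5965 pm

Initial wavelength:
λ = λ' - Δλ
λ = 52.2965 - 1.5965
λ = 50.7000 pm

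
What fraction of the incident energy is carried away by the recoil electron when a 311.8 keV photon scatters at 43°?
0.1408 (or 14.08%)

Calculate initial and final photon energies:

Initial: E₀ = 311.8 keV → λ₀ = 3.9764 pm
Compton shift: Δλ = 0.6518 pm
Final wavelength: λ' = 4.6282 pm
Final energy: E' = 267.8874 keV

Fractional energy loss:
(E₀ - E')/E₀ = (311.8000 - 267.8874)/311.8000
= 43.9126/311.8000
= 0.1408
= 14.08%

(Intermediate values are shown rounded; full precision is carried through to the final answer.)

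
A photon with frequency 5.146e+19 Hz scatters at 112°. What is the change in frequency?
1.873e+19 Hz (decrease)

Convert frequency to wavelength (c = 299792458 m/s):
λ₀ = c/f₀ = 299792458/5.146e+19 = 5.8257376e-12 m = 5.8257 pm

Calculate Compton shift:
Δλ = λ_C(1 - cos(112°)) = 3.3352 pm

Final wavelength:
λ' = λ₀ + Δλ = 5.8257 + 3.3352 = 9.1610 pm

Final frequency:
f' = c/λ' = 299792458/9.1609597e-12 = 3.2725006e+19 Hz

Frequency shift (decrease):
Δf = f₀ - f' = 5.146e+19 - 3.2725006e+19 = 1.873e+19 Hz

(Intermediate values are shown rounded; full precision is carried through to the final answer.)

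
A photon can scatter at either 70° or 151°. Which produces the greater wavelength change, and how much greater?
151° produces the larger shift by a factor of 2.849

Calculate both shifts using Δλ = λ_C(1 - cos θ):

For θ₁ = 70°:
Δλ₁ = 2.4263 × (1 - cos(70°))
Δλ₁ = 2.4263 × 0.6580
Δλ₁ = 1.5965 pm

For θ₂ = 151°:
Δλ₂ = 2.4263 × (1 - cos(151°))
Δλ₂ = 2.4263 × 1.8746
Δλ₂ = 4.5484 pm

The 151° angle produces the larger shift.
Ratio: 4.5484/1.5965 = 2.849

(Intermediate values are shown rounded; full precision is carried through to the final answer.)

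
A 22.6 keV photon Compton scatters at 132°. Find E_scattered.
21.0463 keV

First convert energy to wavelength:
λ = hc/E, with hc ≈ 1239.842 keV·pm (i.e. 1239.842 eV·nm)

For E = 22.6 keV = 22600 eV:
λ = 1239.842 keV·pm / 22.6 keV
λ = 54.8603 pm

Calculate the Compton shift:
Δλ = λ_C(1 - cos(132°)) = 2.4263 × 1.6691
Δλ = 4.0498 pm

Final wavelength:
λ' = 54.8603 + 4.0498 = 58.9101 pm

Final energy:
E' = hc/λ' = 1239.842 / 58.9101 = 21.0463 keV

(Intermediate values are shown rounded; full precision is carried through to the final answer.)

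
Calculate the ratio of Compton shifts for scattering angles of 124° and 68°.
124° produces the larger shift by a factor of 2.493

Calculate both shifts using Δλ = λ_C(1 - cos θ):

For θ₁ = 68°:
Δλ₁ = 2.4263 × (1 - cos(68°))
Δλ₁ = 2.4263 × 0.6254
Δλ₁ = 1.5174 pm

For θ₂ = 124°:
Δλ₂ = 2.4263 × (1 - cos(124°))
Δλ₂ = 2.4263 × 1.5592
Δλ₂ = 3.7831 pm

The 124° angle produces the larger shift.
Ratio: 3.7831/1.5174 = 2.493

(Intermediate values are shown rounded; full precision is carried through to the final answer.)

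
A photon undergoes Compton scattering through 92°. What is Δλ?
2.5110 pm

Using the Compton scattering formula:
Δλ = λ_C(1 - cos θ)

where λ_C = h/(m_e·c) ≈ 2.4263 pm is the Compton wavelength of an electron.

For θ = 92°:
cos(92°) = -0.0349
1 - cos(92°) = 1.0349

Δλ = 2.4263 × 1.0349
Δλ = 2.5110 pm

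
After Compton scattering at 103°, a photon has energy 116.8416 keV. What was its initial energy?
162.3001 keV

Convert final energy to wavelength (hc ≈ 1239.842 keV·pm):
λ' = hc/E' = 1239.842 / 116.8416 = 10.6113 pm

Calculate the Compton shift:
Δλ = λ_C(1 - cos(103°))
Δλ = 2.4263 × (1 - cos(103°))
Δλ = 2.9721 pm

Initial wavelength:
λ = λ' - Δλ = 10.6113 - 2.9721 = 7.6392 pm

Initial energy:
E = hc/λ = 1239.842 / 7.6392 = 162.3001 keV

(Intermediate values are shown rounded; full precision is carried through to the final answer.)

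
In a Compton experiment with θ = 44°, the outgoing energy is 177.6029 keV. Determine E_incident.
196.8000 keV

Convert final energy to wavelength (hc ≈ 1239.842 keV·pm):
λ' = hc/E' = 1239.842 / 177.6029 = 6.9810 pm

Calculate the Compton shift:
Δλ = λ_C(1 - cos(44°))
Δλ = 2.4263 × (1 - cos(44°))
Δλ = 0.6810 pm

Initial wavelength:
λ = λ' - Δλ = 6.9810 - 0.6810 = 6.3000 pm

Initial energy:
E = hc/λ = 1239.842 / 6.3000 = 196.8000 keV

(Intermediate values are shown rounded; full precision is carried through to the final answer.)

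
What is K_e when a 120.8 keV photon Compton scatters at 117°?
30.9005 keV

By energy conservation: K_e = E_initial - E_final

First find the scattered photon energy:
Initial wavelength: λ = hc/E = 10.2636 pm
Compton shift: Δλ = λ_C(1 - cos(117°)) = 3.5278 pm
Final wavelength: λ' = 10.2636 + 3.5278 = 13.7914 pm
Final photon energy: E' = hc/λ' = 89.8995 keV

Electron kinetic energy:
K_e = E - E' = 120.8000 - 89.8995 = 30.9005 keV

(Intermediate values are shown rounded; full precision is carried through to the final answer.)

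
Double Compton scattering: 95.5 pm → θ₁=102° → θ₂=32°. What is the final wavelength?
98.7995 pm

Apply Compton shift twice:

First scattering at θ₁ = 102°:
Δλ₁ = λ_C(1 - cos(102°))
Δλ₁ = 2.4263 × 1.2079
Δλ₁ = 2.9308 pm

After first scattering:
λ₁ = 95.5 + 2.9308 = 98.4308 pm

Second scattering at θ₂ = 32°:
Δλ₂ = λ_C(1 - cos(32°))
Δλ₂ = 2.4263 × 0.1520
Δλ₂ = 0.3687 pm

Final wavelength:
λ₂ = 98.4308 + 0.3687 = 98.7995 pm

Total shift: Δλ_total = 2.9308 + 0.3687 = 3.2995 pm

(Intermediate values are shown rounded; full precision is carried through to the final answer.)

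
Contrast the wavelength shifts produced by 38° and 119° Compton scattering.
119° produces the larger shift by a factor of 7.004

Calculate both shifts using Δλ = λ_C(1 - cos θ):

For θ₁ = 38°:
Δλ₁ = 2.4263 × (1 - cos(38°))
Δλ₁ = 2.4263 × 0.2120
Δλ₁ = 0.5144 pm

For θ₂ = 119°:
Δλ₂ = 2.4263 × (1 - cos(119°))
Δλ₂ = 2.4263 × 1.4848
Δλ₂ = 3.6026 pm

The 119° angle produces the larger shift.
Ratio: 3.6026/0.5144 = 7.004

(Intermediate values are shown rounded; full precision is carried through to the final answer.)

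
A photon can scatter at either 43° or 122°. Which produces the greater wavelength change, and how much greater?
122° produces the larger shift by a factor of 5.695

Calculate both shifts using Δλ = λ_C(1 - cos θ):

For θ₁ = 43°:
Δλ₁ = 2.4263 × (1 - cos(43°))
Δλ₁ = 2.4263 × 0.2686
Δλ₁ = 0.6518 pm

For θ₂ = 122°:
Δλ₂ = 2.4263 × (1 - cos(122°))
Δλ₂ = 2.4263 × 1.5299
Δλ₂ = 3.7121 pm

The 122° angle produces the larger shift.
Ratio: 3.7121/0.6518 = 5.695

(Intermediate values are shown rounded; full precision is carried through to the final answer.)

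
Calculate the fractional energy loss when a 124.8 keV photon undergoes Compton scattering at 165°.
0.3244 (or 32.44%)

Calculate initial and final photon energies:

Initial: E₀ = 124.8 keV → λ₀ = 9.9346 pm
Compton shift: Δλ = 4.7699 pm
Final wavelength: λ' = 14.7046 pm
Final energy: E' = 84.3167 keV

Fractional energy loss:
(E₀ - E')/E₀ = (124.8000 - 84.3167)/124.8000
= 40.4833/124.8000
= 0.3244
= 32.44%

(Intermediate values are shown rounded; full precision is carried through to the final answer.)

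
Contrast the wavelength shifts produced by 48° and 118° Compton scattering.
118° produces the larger shift by a factor of 4.441

Calculate both shifts using Δλ = λ_C(1 - cos θ):

For θ₁ = 48°:
Δλ₁ = 2.4263 × (1 - cos(48°))
Δλ₁ = 2.4263 × 0.3309
Δλ₁ = 0.8028 pm

For θ₂ = 118°:
Δλ₂ = 2.4263 × (1 - cos(118°))
Δλ₂ = 2.4263 × 1.4695
Δλ₂ = 3.5654 pm

The 118° angle produces the larger shift.
Ratio: 3.5654/0.8028 = 4.441

(Intermediate values are shown rounded; full precision is carried through to the final answer.)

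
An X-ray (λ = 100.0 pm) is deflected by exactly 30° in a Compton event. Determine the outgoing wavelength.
100.3251 pm

Using the Compton formula: λ' = λ + λ_C(1 − cos θ)

For θ = 30°, cos θ = √3/2 (exact) ≈ 0.8660, so:
1 − cos 30° = 1 − (√3/2) ≈ 0.1340

Δλ = λ_C × 0.1340 = 2.4263 × 0.1340 = 0.3251 pm

λ' = 100.0 + 0.3251 = 100.3251 pm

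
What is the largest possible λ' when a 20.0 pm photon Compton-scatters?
24.8526 pm (at θ = 180°)

The Compton shift is Δλ = λ_C(1 − cos θ).

Since cos θ ranges from −1 to 1, the factor (1 − cos θ) ranges from 0 to 2; the maximum shift occurs at θ = 180° (backscattering):
Δλ_max = 2λ_C = 2 × 2.4263 pm = 4.8526 pm

Maximum scattered wavelength:
λ'_max = λ₀ + Δλ_max = 20.0 + 4.8526 = 24.8526 pm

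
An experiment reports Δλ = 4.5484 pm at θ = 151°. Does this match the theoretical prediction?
Yes, consistent

Calculate the expected shift for θ = 151°:

Δλ_expected = λ_C(1 - cos(151°))
Δλ_expected = 2.4263 × (1 - cos(151°))
Δλ_expected = 2.4263 × 1.8746
Δλ_expected = 4.5484 pm

Given shift: 4.5484 pm
Expected shift: 4.5484 pm
Difference: 0.0000 pm

The values match. This is consistent with Compton scattering at the stated angle.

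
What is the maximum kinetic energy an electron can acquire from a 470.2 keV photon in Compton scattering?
304.6551 keV

Maximum energy transfer occurs at θ = 180° (backscattering).

Initial photon: E₀ = 470.2 keV → λ₀ = 2.6368 pm

Maximum Compton shift (at 180°):
Δλ_max = 2λ_C = 2 × 2.4263 = 4.8526 pm

Final wavelength:
λ' = 2.6368 + 4.8526 = 7.4895 pm

Minimum photon energy (maximum energy to electron):
E'_min = hc/λ' = 165.5449 keV

Maximum electron kinetic energy:
K_max = E₀ - E'_min = 470.2000 - 165.5449 = 304.6551 keV

(Intermediate values are shown rounded; full precision is carried through to the final answer.)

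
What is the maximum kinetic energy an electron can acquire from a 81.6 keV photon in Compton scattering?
19.7525 keV

Maximum energy transfer occurs at θ = 180° (backscattering).

Initial photon: E₀ = 81.6 keV → λ₀ = 15.1941 pm

Maximum Compton shift (at 180°):
Δλ_max = 2λ_C = 2 × 2.4263 = 4.8526 pm

Final wavelength:
λ' = 15.1941 + 4.8526 = 20.0468 pm

Minimum photon energy (maximum energy to electron):
E'_min = hc/λ' = 61.8475 keV

Maximum electron kinetic energy:
K_max = E₀ - E'_min = 81.6000 - 61.8475 = 19.7525 keV

(Intermediate values are shown rounded; full precision is carried through to the final answer.)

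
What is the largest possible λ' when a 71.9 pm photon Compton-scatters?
76.7526 pm (at θ = 180°)

The Compton shift is Δλ = λ_C(1 − cos θ).

Since cos θ ranges from −1 to 1, the factor (1 − cos θ) ranges from 0 to 2; the maximum shift occurs at θ = 180° (backscattering):
Δλ_max = 2λ_C = 2 × 2.4263 pm = 4.8526 pm

Maximum scattered wavelength:
λ'_max = λ₀ + Δλ_max = 71.9 + 4.8526 = 76.7526 pm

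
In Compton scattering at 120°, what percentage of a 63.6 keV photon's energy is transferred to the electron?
0.1573 (or 15.73%)

Calculate initial and final photon energies:

Initial: E₀ = 63.6 keV → λ₀ = 19.4944 pm
Compton shift: Δλ = 3.6395 pm
Final wavelength: λ' = 23.1338 pm
Final energy: E' = 53.5943 keV

Fractional energy loss:
(E₀ - E')/E₀ = (63.6000 - 53.5943)/63.6000
= 10.0057/63.6000
= 0.1573
= 15.73%

(Intermediate values are shown rounded; full precision is carried through to the final answer.)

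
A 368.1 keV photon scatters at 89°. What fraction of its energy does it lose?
0.4144 (or 41.44%)

Calculate initial and final photon energies:

Initial: E₀ = 368.1 keV → λ₀ = 3.3682 pm
Compton shift: Δλ = 2.3840 pm
Final wavelength: λ' = 5.7522 pm
Final energy: E' = 215.5428 keV

Fractional energy loss:
(E₀ - E')/E₀ = (368.1000 - 215.5428)/368.1000
= 152.5572/368.1000
= 0.4144
= 41.44%

(Intermediate values are shown rounded; full precision is carried through to the final answer.)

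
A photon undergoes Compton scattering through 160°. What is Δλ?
4.7063 pm

Using the Compton scattering formula:
Δλ = λ_C(1 - cos θ)

where λ_C = h/(m_e·c) ≈ 2.4263 pm is the Compton wavelength of an electron.

For θ = 160°:
cos(160°) = -0.9397
1 - cos(160°) = 1.9397

Δλ = 2.4263 × 1.9397
Δλ = 4.7063 pm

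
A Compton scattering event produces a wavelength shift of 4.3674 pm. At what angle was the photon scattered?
143.13°

From the Compton formula Δλ = λ_C(1 - cos θ), we can solve for θ:

cos θ = 1 - Δλ/λ_C

Given:
- Δλ = 4.3674 pm
- λ_C = h/(m_e·c) ≈ 2.42631024 pm

cos θ = 1 - 4.3674/2.42631024
cos θ = 1 - 1.800017
cos θ = -0.800017

θ = arccos(-0.800017)
θ = 143.13°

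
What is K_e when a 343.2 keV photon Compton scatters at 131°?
180.7194 keV

By energy conservation: K_e = E_initial - E_final

First find the scattered photon energy:
Initial wavelength: λ = hc/E = 3.6126 pm
Compton shift: Δλ = λ_C(1 - cos(131°)) = 4.0181 pm
Final wavelength: λ' = 3.6126 + 4.0181 = 7.6307 pm
Final photon energy: E' = hc/λ' = 162.4806 keV

Electron kinetic energy:
K_e = E - E' = 343.2000 - 162.4806 = 180.7194 keV

(Intermediate values are shown rounded; full precision is carried through to the final answer.)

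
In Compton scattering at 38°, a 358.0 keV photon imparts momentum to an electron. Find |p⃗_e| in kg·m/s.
1.1885e-22 kg·m/s

The electron is initially at rest, so by conservation of momentum:
p⃗_e = p⃗₀ − p⃗'  (incident photon momentum minus scattered photon momentum)

Photon momentum magnitudes (p = h/λ = E/c):
λ₀ = hc/E₀ = 3.4632 pm → p₀ = h/λ₀ = 1.9133e-22 kg·m/s
Δλ = λ_C(1 − cos 38°) = 0.5144 pm
λ' = 3.9776 pm → p' = h/λ' = 1.6658e-22 kg·m/s

The scattered photon makes angle θ = 38° with the incident direction, so by the law of cosines:
|p⃗_e|² = p₀² + p'² − 2p₀p'cos θ
|p⃗_e|² = (1.9133e-22)² + (1.6658e-22)² − 2·1.9133e-22·1.6658e-22·cos(38°)
|p⃗_e| = 1.1885e-22 kg·m/s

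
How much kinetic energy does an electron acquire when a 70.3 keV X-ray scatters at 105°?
10.3774 keV

By energy conservation: K_e = E_initial - E_final

First find the scattered photon energy:
Initial wavelength: λ = hc/E = 17.6364 pm
Compton shift: Δλ = λ_C(1 - cos(105°)) = 3.0543 pm
Final wavelength: λ' = 17.6364 + 3.0543 = 20.6907 pm
Final photon energy: E' = hc/λ' = 59.9226 keV

Electron kinetic energy:
K_e = E - E' = 70.3000 - 59.9226 = 10.3774 keV

(Intermediate values are shown rounded; full precision is carried through to the final answer.)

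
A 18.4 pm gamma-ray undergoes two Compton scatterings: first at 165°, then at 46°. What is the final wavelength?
23.9108 pm

Apply Compton shift twice:

First scattering at θ₁ = 165°:
Δλ₁ = λ_C(1 - cos(165°))
Δλ₁ = 2.4263 × 1.9659
Δλ₁ = 4.7699 pm

After first scattering:
λ₁ = 18.4 + 4.7699 = 23.1699 pm

Second scattering at θ₂ = 46°:
Δλ₂ = λ_C(1 - cos(46°))
Δλ₂ = 2.4263 × 0.3053
Δλ₂ = 0.7409 pm

Final wavelength:
λ₂ = 23.1699 + 0.7409 = 23.9108 pm

Total shift: Δλ_total = 4.7699 + 0.7409 = 5.5108 pm

(Intermediate values are shown rounded; full precision is carried through to the final answer.)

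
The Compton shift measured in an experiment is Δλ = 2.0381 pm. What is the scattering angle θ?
80.79°

From the Compton formula Δλ = λ_C(1 - cos θ), we can solve for θ:

cos θ = 1 - Δλ/λ_C

Given:
- Δλ = 2.0381 pm
- λ_C = h/(m_e·c) ≈ 2.42631024 pm

cos θ = 1 - 2.0381/2.42631024
cos θ = 1 - 0.840000
cos θ = 0.160000

θ = arccos(0.160000)
θ = 80.79°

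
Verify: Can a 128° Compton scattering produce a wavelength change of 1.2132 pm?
No, inconsistent

Calculate the expected shift for θ = 128°:

Δλ_expected = λ_C(1 - cos(128°))
Δλ_expected = 2.4263 × (1 - cos(128°))
Δλ_expected = 2.4263 × 1.6157
Δλ_expected = 3.9201 pm

Given shift: 1.2132 pm
Expected shift: 3.9201 pm
Difference: 2.7069 pm

The values do not match. The given shift corresponds to θ ≈ 60.0°, not 128°.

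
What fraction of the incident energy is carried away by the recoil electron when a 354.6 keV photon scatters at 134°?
0.5404 (or 54.04%)

Calculate initial and final photon energies:

Initial: E₀ = 354.6 keV → λ₀ = 3.4965 pm
Compton shift: Δλ = 4.1118 pm
Final wavelength: λ' = 7.6082 pm
Final energy: E' = 162.9609 keV

Fractional energy loss:
(E₀ - E')/E₀ = (354.6000 - 162.9609)/354.6000
= 191.6391/354.6000
= 0.5404
= 54.04%

(Intermediate values are shown rounded; full precision is carried through to the final answer.)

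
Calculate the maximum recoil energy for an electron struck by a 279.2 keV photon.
145.7878 keV

Maximum energy transfer occurs at θ = 180° (backscattering).

Initial photon: E₀ = 279.2 keV → λ₀ = 4.4407 pm

Maximum Compton shift (at 180°):
Δλ_max = 2λ_C = 2 × 2.4263 = 4.8526 pm

Final wavelength:
λ' = 4.4407 + 4.8526 = 9.2933 pm

Minimum photon energy (maximum energy to electron):
E'_min = hc/λ' = 133.4122 keV

Maximum electron kinetic energy:
K_max = E₀ - E'_min = 279.2000 - 133.4122 = 145.7878 keV

(Intermediate values are shown rounded; full precision is carried through to the final answer.)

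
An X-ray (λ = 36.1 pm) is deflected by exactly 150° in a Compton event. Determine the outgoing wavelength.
40.6276 pm

Using the Compton formula: λ' = λ + λ_C(1 − cos θ)

For θ = 150°, cos θ = -√3/2 (exact) ≈ -0.8660, so:
1 − cos 150° = 1 − (-√3/2) ≈ 1.8660

Δλ = λ_C × 1.8660 = 2.4263 × 1.8660 = 4.5276 pm

λ' = 36.1 + 4.5276 = 40.6276 pm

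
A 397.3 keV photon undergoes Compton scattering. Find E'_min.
155.4994 keV (at θ = 180°)

The scattered photon has minimum energy when its wavelength is maximum, i.e., when the Compton shift Δλ = λ_C(1 − cos θ) is maximum. This occurs at θ = 180° (backscattering), giving Δλ_max = 2λ_C = 4.8526 pm.

Initial wavelength: λ₀ = hc/E₀ = 3.1207 pm
Maximum final wavelength: λ'_max = λ₀ + 2λ_C = 3.1207 + 4.8526 = 7.9733 pm
Minimum final energy: E'_min = hc/λ'_max = 155.4994 keV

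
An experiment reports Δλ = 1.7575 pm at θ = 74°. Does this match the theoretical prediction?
Yes, consistent

Calculate the expected shift for θ = 74°:

Δλ_expected = λ_C(1 - cos(74°))
Δλ_expected = 2.4263 × (1 - cos(74°))
Δλ_expected = 2.4263 × 0.7244
Δλ_expected = 1.7575 pm

Given shift: 1.7575 pm
Expected shift: 1.7575 pm
Difference: 0.0000 pm

The values match. This is consistent with Compton scattering at the stated angle.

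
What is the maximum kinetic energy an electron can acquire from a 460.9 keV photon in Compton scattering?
296.5228 keV

Maximum energy transfer occurs at θ = 180° (backscattering).

Initial photon: E₀ = 460.9 keV → λ₀ = 2.6900 pm

Maximum Compton shift (at 180°):
Δλ_max = 2λ_C = 2 × 2.4263 = 4.8526 pm

Final wavelength:
λ' = 2.6900 + 4.8526 = 7.5427 pm

Minimum photon energy (maximum energy to electron):
E'_min = hc/λ' = 164.3772 keV

Maximum electron kinetic energy:
K_max = E₀ - E'_min = 460.9000 - 164.3772 = 296.5228 keV

(Intermediate values are shown rounded; full precision is carried through to the final answer.)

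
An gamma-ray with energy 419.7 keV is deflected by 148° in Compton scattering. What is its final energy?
166.6891 keV

First convert energy to wavelength:
λ = hc/E, with hc ≈ 1239.842 keV·pm (i.e. 1239.842 eV·nm)

For E = 419.7 keV = 419700 eV:
λ = 1239.842 keV·pm / 419.7 keV
λ = 2.9541 pm

Calculate the Compton shift:
Δλ = λ_C(1 - cos(148°)) = 2.4263 × 1.8480
Δλ = 4.4839 pm

Final wavelength:
λ' = 2.9541 + 4.4839 = 7.4381 pm

Final energy:
E' = hc/λ' = 1239.842 / 7.4381 = 166.6891 keV

(Intermediate values are shown rounded; full precision is carried through to the final answer.)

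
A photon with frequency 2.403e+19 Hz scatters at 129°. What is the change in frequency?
5.782e+18 Hz (decrease)

Convert frequency to wavelength (c = 299792458 m/s):
λ₀ = c/f₀ = 299792458/2.403e+19 = 1.2475758e-11 m = 12.4758 pm

Calculate Compton shift:
Δλ = λ_C(1 - cos(129°)) = 3.9532 pm

Final wavelength:
λ' = λ₀ + Δλ = 12.4758 + 3.9532 = 16.4290 pm

Final frequency:
f' = c/λ' = 299792458/1.6428994e-11 = 1.8247767e+19 Hz

Frequency shift (decrease):
Δf = f₀ - f' = 2.403e+19 - 1.8247767e+19 = 5.782e+18 Hz

(Intermediate values are shown rounded; full precision is carried through to the final answer.)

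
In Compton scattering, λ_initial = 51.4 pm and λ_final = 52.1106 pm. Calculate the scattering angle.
45.00°

First find the wavelength shift:
Δλ = λ' - λ = 52.1106 - 51.4 = 0.7106 pm

Using Δλ = λ_C(1 - cos θ), with λ_C = h/(m_e·c) ≈ 2.42631024 pm:
cos θ = 1 - Δλ/λ_C
cos θ = 1 - 0.7106/2.42631024
cos θ = 0.707127

θ = arccos(0.707127)
θ = 45.00°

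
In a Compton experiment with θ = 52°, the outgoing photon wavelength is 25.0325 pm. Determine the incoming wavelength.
24.1000 pm

From λ' = λ + Δλ, we have λ = λ' - Δλ

First calculate the Compton shift:
Δλ = λ_C(1 - cos θ)
Δλ = 2.4263 × (1 - cos(52°))
Δλ = 2.4263 × 0.3843
Δλ = 0.9325 pm

Initial wavelength:
λ = λ' - Δλ
λ = 25.0325 - 0.9325
λ = 24.1000 pm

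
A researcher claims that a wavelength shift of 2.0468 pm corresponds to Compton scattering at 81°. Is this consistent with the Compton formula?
Yes, consistent

Calculate the expected shift for θ = 81°:

Δλ_expected = λ_C(1 - cos(81°))
Δλ_expected = 2.4263 × (1 - cos(81°))
Δλ_expected = 2.4263 × 0.8436
Δλ_expected = 2.0468 pm

Given shift: 2.0468 pm
Expected shift: 2.0468 pm
Difference: 0.0000 pm

The values match. This is consistent with Compton scattering at the stated angle.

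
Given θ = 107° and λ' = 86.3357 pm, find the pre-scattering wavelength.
83.2000 pm

From λ' = λ + Δλ, we have λ = λ' - Δλ

First calculate the Compton shift:
Δλ = λ_C(1 - cos θ)
Δλ = 2.4263 × (1 - cos(107°))
Δλ = 2.4263 × 1.2924
Δλ = 3.1357 pm

Initial wavelength:
λ = λ' - Δλ
λ = 86.3357 - 3.1357
λ = 83.2000 pm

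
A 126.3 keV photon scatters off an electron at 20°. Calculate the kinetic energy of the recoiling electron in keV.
1.8549 keV

By energy conservation: K_e = E_initial - E_final

First find the scattered photon energy:
Initial wavelength: λ = hc/E = 9.8166 pm
Compton shift: Δλ = λ_C(1 - cos(20°)) = 0.1463 pm
Final wavelength: λ' = 9.8166 + 0.1463 = 9.9630 pm
Final photon energy: E' = hc/λ' = 124.4451 keV

Electron kinetic energy:
K_e = E - E' = 126.3000 - 124.4451 = 1.8549 keV

(Intermediate values are shown rounded; full precision is carried through to the final answer.)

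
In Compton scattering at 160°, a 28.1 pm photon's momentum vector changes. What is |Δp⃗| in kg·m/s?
4.3117e-23 kg·m/s

Photon momentum magnitude is p = h/λ.

Initial momentum:
p₀ = h/λ = 6.6261e-34/2.8100e-11 = 2.3580e-23 kg·m/s

After scattering:
λ' = λ + Δλ = 28.1 + 4.7063 = 32.8063 pm
p' = h/λ' = 6.6261e-34/3.2806e-11 = 2.0198e-23 kg·m/s

Momentum is a vector; the scattered photon's direction makes angle θ = 160° with the incident direction. The magnitude of the vector change Δp⃗ = p⃗₀ − p⃗' is found from the law of cosines:
|Δp⃗|² = p₀² + p'² − 2p₀p'cos θ
|Δp⃗|² = (2.3580e-23)² + (2.0198e-23)² − 2·2.3580e-23·2.0198e-23·cos(160°)
|Δp⃗| = 4.3117e-23 kg·m/s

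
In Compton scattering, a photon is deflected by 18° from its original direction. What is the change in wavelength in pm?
0.1188 pm

Using the Compton scattering formula:
Δλ = λ_C(1 - cos θ)

where λ_C = h/(m_e·c) ≈ 2.4263 pm is the Compton wavelength of an electron.

For θ = 18°:
cos(18°) = 0.9511
1 - cos(18°) = 0.0489

Δλ = 2.4263 × 0.0489
Δλ = 0.1188 pm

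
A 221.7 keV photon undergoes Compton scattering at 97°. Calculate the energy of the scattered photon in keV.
149.1192 keV

First convert energy to wavelength:
λ = hc/E, with hc ≈ 1239.842 keV·pm (i.e. 1239.842 eV·nm)

For E = 221.7 keV = 221700 eV:
λ = 1239.842 keV·pm / 221.7 keV
λ = 5.5924 pm

Calculate the Compton shift:
Δλ = λ_C(1 - cos(97°)) = 2.4263 × 1.1219
Δλ = 2.7220 pm

Final wavelength:
λ' = 5.5924 + 2.7220 = 8.3144 pm

Final energy:
E' = hc/λ' = 1239.842 / 8.3144 = 149.1192 keV

(Intermediate values are shown rounded; full precision is carried through to the final answer.)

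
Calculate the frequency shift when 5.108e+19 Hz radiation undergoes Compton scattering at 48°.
6.146e+18 Hz (decrease)

Convert frequency to wavelength (c = 299792458 m/s):
λ₀ = c/f₀ = 299792458/5.108e+19 = 5.8690771e-12 m = 5.8691 pm

Calculate Compton shift:
Δλ = λ_C(1 - cos(48°)) = 0.8028 pm

Final wavelength:
λ' = λ₀ + Δλ = 5.8691 + 0.8028 = 6.6719 pm

Final frequency:
f' = c/λ' = 299792458/6.6718689e-12 = 4.4933805e+19 Hz

Frequency shift (decrease):
Δf = f₀ - f' = 5.108e+19 - 4.4933805e+19 = 6.146e+18 Hz

(Intermediate values are shown rounded; full precision is carried through to the final answer.)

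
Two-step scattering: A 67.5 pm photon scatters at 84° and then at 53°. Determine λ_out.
70.6388 pm

Apply Compton shift twice:

First scattering at θ₁ = 84°:
Δλ₁ = λ_C(1 - cos(84°))
Δλ₁ = 2.4263 × 0.8955
Δλ₁ = 2.1727 pm

After first scattering:
λ₁ = 67.5 + 2.1727 = 69.6727 pm

Second scattering at θ₂ = 53°:
Δλ₂ = λ_C(1 - cos(53°))
Δλ₂ = 2.4263 × 0.3982
Δλ₂ = 0.9661 pm

Final wavelength:
λ₂ = 69.6727 + 0.9661 = 70.6388 pm

Total shift: Δλ_total = 2.1727 + 0.9661 = 3.1388 pm

(Intermediate values are shown rounded; full precision is carried through to the final answer.)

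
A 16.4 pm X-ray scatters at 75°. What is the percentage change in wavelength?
10.9655%

Calculate the Compton shift:
Δλ = λ_C(1 - cos(75°))
Δλ = 2.4263 × (1 - cos(75°))
Δλ = 2.4263 × 0.7412
Δλ = 1.7983 pm

Percentage change:
(Δλ/λ₀) × 100 = (1.7983/16.4) × 100
= 10.9655%

(Intermediate values are shown rounded; full precision is carried through to the final answer.)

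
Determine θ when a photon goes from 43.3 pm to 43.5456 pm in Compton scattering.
26.00°

First find the wavelength shift:
Δλ = λ' - λ = 43.5456 - 43.3 = 0.2456 pm

Using Δλ = λ_C(1 - cos θ), with λ_C = h/(m_e·c) ≈ 2.42631024 pm:
cos θ = 1 - Δλ/λ_C
cos θ = 1 - 0.2456/2.42631024
cos θ = 0.898776

θ = arccos(0.898776)
θ = 26.00°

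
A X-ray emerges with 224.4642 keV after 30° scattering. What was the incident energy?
238.5000 keV

Convert final energy to wavelength (hc ≈ 1239.842 keV·pm):
λ' = hc/E' = 1239.842 / 224.4642 = 5.5236 pm

Calculate the Compton shift:
Δλ = λ_C(1 - cos(30°))
Δλ = 2.4263 × (1 - cos(30°))
Δλ = 0.3251 pm

Initial wavelength:
λ = λ' - Δλ = 5.5236 - 0.3251 = 5.1985 pm

Initial energy:
E = hc/λ = 1239.842 / 5.1985 = 238.5000 keV

(Intermediate values are shown rounded; full precision is carried through to the final answer.)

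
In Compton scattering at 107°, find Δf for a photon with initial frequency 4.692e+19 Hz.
1.545e+19 Hz (decrease)

Convert frequency to wavelength (c = 299792458 m/s):
λ₀ = c/f₀ = 299792458/4.692e+19 = 6.3894386e-12 m = 6.3894 pm

Calculate Compton shift:
Δλ = λ_C(1 - cos(107°)) = 3.1357 pm

Final wavelength:
λ' = λ₀ + Δλ = 6.3894 + 3.1357 = 9.5251 pm

Final frequency:
f' = c/λ' = 299792458/9.5251333e-12 = 3.1473833e+19 Hz

Frequency shift (decrease):
Δf = f₀ - f' = 4.692e+19 - 3.1473833e+19 = 1.545e+19 Hz

(Intermediate values are shown rounded; full precision is carried through to the final answer.)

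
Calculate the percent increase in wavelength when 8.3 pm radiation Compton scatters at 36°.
5.5829%

Calculate the Compton shift:
Δλ = λ_C(1 - cos(36°))
Δλ = 2.4263 × (1 - cos(36°))
Δλ = 2.4263 × 0.1910
Δλ = 0.4634 pm

Percentage change:
(Δλ/λ₀) × 100 = (0.4634/8.3) × 100
= 5.5829%

(Intermediate values are shown rounded; full precision is carried through to the final answer.)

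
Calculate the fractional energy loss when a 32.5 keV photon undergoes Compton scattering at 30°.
0.0084 (or 0.84%)

Calculate initial and final photon energies:

Initial: E₀ = 32.5 keV → λ₀ = 38.1490 pm
Compton shift: Δλ = 0.3251 pm
Final wavelength: λ' = 38.4740 pm
Final energy: E' = 32.2254 keV

Fractional energy loss:
(E₀ - E')/E₀ = (32.5000 - 32.2254)/32.5000
= 0.2746/32.5000
= 0.0084
= 0.84%

(Intermediate values are shown rounded; full precision is carried through to the final answer.)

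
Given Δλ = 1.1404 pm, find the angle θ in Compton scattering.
58.00°

From the Compton formula Δλ = λ_C(1 - cos θ), we can solve for θ:

cos θ = 1 - Δλ/λ_C

Given:
- Δλ = 1.1404 pm
- λ_C = h/(m_e·c) ≈ 2.42631024 pm

cos θ = 1 - 1.1404/2.42631024
cos θ = 1 - 0.470014
cos θ = 0.529986

θ = arccos(0.529986)
θ = 58.00°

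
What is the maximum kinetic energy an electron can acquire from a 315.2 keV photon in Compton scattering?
174.0864 keV

Maximum energy transfer occurs at θ = 180° (backscattering).

Initial photon: E₀ = 315.2 keV → λ₀ = 3.9335 pm

Maximum Compton shift (at 180°):
Δλ_max = 2λ_C = 2 × 2.4263 = 4.8526 pm

Final wavelength:
λ' = 3.9335 + 4.8526 = 8.7861 pm

Minimum photon energy (maximum energy to electron):
E'_min = hc/λ' = 141.1136 keV

Maximum electron kinetic energy:
K_max = E₀ - E'_min = 315.2000 - 141.1136 = 174.0864 keV

(Intermediate values are shown rounded; full precision is carried through to the final answer.)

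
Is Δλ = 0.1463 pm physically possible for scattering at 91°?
No, inconsistent

Calculate the expected shift for θ = 91°:

Δλ_expected = λ_C(1 - cos(91°))
Δλ_expected = 2.4263 × (1 - cos(91°))
Δλ_expected = 2.4263 × 1.0175
Δλ_expected = 2.4687 pm

Given shift: 0.1463 pm
Expected shift: 2.4687 pm
Difference: 2.3223 pm

The values do not match. The given shift corresponds to θ ≈ 20.0°, not 91°.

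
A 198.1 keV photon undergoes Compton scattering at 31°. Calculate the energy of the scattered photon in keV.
187.7063 keV

First convert energy to wavelength:
λ = hc/E, with hc ≈ 1239.842 keV·pm (i.e. 1239.842 eV·nm)

For E = 198.1 keV = 198100 eV:
λ = 1239.842 keV·pm / 198.1 keV
λ = 6.2587 pm

Calculate the Compton shift:
Δλ = λ_C(1 - cos(31°)) = 2.4263 × 0.1428
Δλ = 0.3466 pm

Final wavelength:
λ' = 6.2587 + 0.3466 = 6.6052 pm

Final energy:
E' = hc/λ' = 1239.842 / 6.6052 = 187.7063 keV

(Intermediate values are shown rounded; full precision is carried through to the final answer.)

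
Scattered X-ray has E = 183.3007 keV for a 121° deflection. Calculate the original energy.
401.4998 keV

Convert final energy to wavelength (hc ≈ 1239.842 keV·pm):
λ' = hc/E' = 1239.842 / 183.3007 = 6.7640 pm

Calculate the Compton shift:
Δλ = λ_C(1 - cos(121°))
Δλ = 2.4263 × (1 - cos(121°))
Δλ = 3.6760 pm

Initial wavelength:
λ = λ' - Δλ = 6.7640 - 3.6760 = 3.0880 pm

Initial energy:
E = hc/λ = 1239.842 / 3.0880 = 401.4998 keV

(Intermediate values are shown rounded; full precision is carried through to the final answer.)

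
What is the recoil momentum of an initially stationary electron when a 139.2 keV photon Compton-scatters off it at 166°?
1.2193e-22 kg·m/s

The electron is initially at rest, so by conservation of momentum:
p⃗_e = p⃗₀ − p⃗'  (incident photon momentum minus scattered photon momentum)

Photon momentum magnitudes (p = h/λ = E/c):
λ₀ = hc/E₀ = 8.9069 pm → p₀ = h/λ₀ = 7.4392e-23 kg·m/s
Δλ = λ_C(1 − cos 166°) = 4.7805 pm
λ' = 13.6875 pm → p' = h/λ' = 4.8410e-23 kg·m/s

The scattered photon makes angle θ = 166° with the incident direction, so by the law of cosines:
|p⃗_e|² = p₀² + p'² − 2p₀p'cos θ
|p⃗_e|² = (7.4392e-23)² + (4.8410e-23)² − 2·7.4392e-23·4.8410e-23·cos(166°)
|p⃗_e| = 1.2193e-22 kg·m/s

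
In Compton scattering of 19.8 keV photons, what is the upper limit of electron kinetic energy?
1.4240 keV

Maximum energy transfer occurs at θ = 180° (backscattering).

Initial photon: E₀ = 19.8 keV → λ₀ = 62.6183 pm

Maximum Compton shift (at 180°):
Δλ_max = 2λ_C = 2 × 2.4263 = 4.8526 pm

Final wavelength:
λ' = 62.6183 + 4.8526 = 67.4709 pm

Minimum photon energy (maximum energy to electron):
E'_min = hc/λ' = 18.3760 keV

Maximum electron kinetic energy:
K_max = E₀ - E'_min = 19.8000 - 18.3760 = 1.4240 keV

(Intermediate values are shown rounded; full precision is carried through to the final answer.)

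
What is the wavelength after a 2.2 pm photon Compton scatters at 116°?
5.6899 pm

Using the Compton scattering formula:
λ' = λ + Δλ = λ + λ_C(1 - cos θ)

Given:
- Initial wavelength λ = 2.2 pm
- Scattering angle θ = 116°
- Compton wavelength λ_C ≈ 2.4263 pm

Calculate the shift:
Δλ = 2.4263 × (1 - cos(116°))
Δλ = 2.4263 × 1.4384
Δλ = 3.4899 pm

Final wavelength:
λ' = 2.2 + 3.4899 = 5.6899 pm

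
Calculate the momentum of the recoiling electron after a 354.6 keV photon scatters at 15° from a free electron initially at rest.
4.9092e-23 kg·m/s

The electron is initially at rest, so by conservation of momentum:
p⃗_e = p⃗₀ − p⃗'  (incident photon momentum minus scattered photon momentum)

Photon momentum magnitudes (p = h/λ = E/c):
λ₀ = hc/E₀ = 3.4965 pm → p₀ = h/λ₀ = 1.8951e-22 kg·m/s
Δλ = λ_C(1 − cos 15°) = 0.0827 pm
λ' = 3.5791 pm → p' = h/λ' = 1.8513e-22 kg·m/s

The scattered photon makes angle θ = 15° with the incident direction, so by the law of cosines:
|p⃗_e|² = p₀² + p'² − 2p₀p'cos θ
|p⃗_e|² = (1.8951e-22)² + (1.8513e-22)² − 2·1.8951e-22·1.8513e-22·cos(15°)
|p⃗_e| = 4.9092e-23 kg·m/s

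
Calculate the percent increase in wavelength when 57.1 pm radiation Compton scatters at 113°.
5.9095%

Calculate the Compton shift:
Δλ = λ_C(1 - cos(113°))
Δλ = 2.4263 × (1 - cos(113°))
Δλ = 2.4263 × 1.3907
Δλ = 3.3743 pm

Percentage change:
(Δλ/λ₀) × 100 = (3.3743/57.1) × 100
= 5.9095%

(Intermediate values are shown rounded; full precision is carried through to the final answer.)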